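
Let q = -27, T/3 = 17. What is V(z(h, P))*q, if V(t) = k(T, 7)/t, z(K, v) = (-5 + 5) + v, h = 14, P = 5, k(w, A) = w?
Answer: -1377/5 ≈ -275.40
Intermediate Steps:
T = 51 (T = 3*17 = 51)
z(K, v) = v (z(K, v) = 0 + v = v)
V(t) = 51/t
V(z(h, P))*q = (51/5)*(-27) = -1377/5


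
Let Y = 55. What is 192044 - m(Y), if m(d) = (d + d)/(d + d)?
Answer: 192043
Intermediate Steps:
m(d) = 1 (m(d) = (2*d)/((2*d)) = (2*d)*(1/(2*d)) = 1)
192044 - m(Y) = 192044 - 1*1 = 192044 - 1 = 192043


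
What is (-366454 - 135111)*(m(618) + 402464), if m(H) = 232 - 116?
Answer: -201920037700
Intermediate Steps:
m(H) = 116
(-366454 - 135111)*(m(618) + 402464) = (-366454 - 135111)*(116 + 402464) = -501565*402580 = -201920037700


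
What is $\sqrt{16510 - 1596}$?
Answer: $\sqrt{14914} \approx 122.12$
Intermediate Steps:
$\sqrt{16510 - 1596} = \sqrt{14914}$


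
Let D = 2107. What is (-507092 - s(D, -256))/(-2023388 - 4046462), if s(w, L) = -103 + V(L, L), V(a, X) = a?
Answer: 506733/6069850 ≈ 0.083484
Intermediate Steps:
s(w, L) = -103 + L
(-507092 - s(D, -256))/(-2023388 - 4046462) = (-507092 - (-103 - 256))/(-2023388 - 4046462) = (-507092 - 1*(-359))/(-6069850) = (-507092 + 359)*(-1/6069850) = -506733*(-1/6069850) = 506733/6069850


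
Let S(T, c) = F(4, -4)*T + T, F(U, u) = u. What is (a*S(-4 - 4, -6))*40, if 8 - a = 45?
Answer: -35520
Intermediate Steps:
a = -37 (a = 8 - 1*45 = 8 - 45 = -37)
S(T, c) = -3*T (S(T, c) = -4*T + T = -3*T)
(a*S(-4 - 4, -6))*40 = -(-111)*(-4 - 4)*40 = -(-111)*(-8)*40 = -37*24*40 = -888*40 = -35520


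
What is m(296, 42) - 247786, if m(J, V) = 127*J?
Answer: -210194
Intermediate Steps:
m(296, 42) - 247786 = 127*296 - 247786 = 37592 - 247786 = -210194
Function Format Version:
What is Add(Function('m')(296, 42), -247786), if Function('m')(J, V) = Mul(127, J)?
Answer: -210194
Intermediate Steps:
Add(Function('m')(296, 42), -247786) = Add(Mul(127, 296), -247786) = Add(37592, -247786) = -210194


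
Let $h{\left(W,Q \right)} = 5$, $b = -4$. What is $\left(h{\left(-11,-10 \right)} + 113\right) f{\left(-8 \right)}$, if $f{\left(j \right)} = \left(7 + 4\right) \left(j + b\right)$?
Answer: $-15576$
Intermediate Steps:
$f{\left(j \right)} = -44 + 11 j$ ($f{\left(j \right)} = \left(7 + 4\right) \left(j - 4\right) = 11 \left(-4 + j\right) = -44 + 11 j$)
$\left(h{\left(-11,-10 \right)} + 113\right) f{\left(-8 \right)} = \left(5 + 113\right) \left(-44 + 11 \left(-8\right)\right) = 118 \left(-44 - 88\right) = 118 \left(-132\right) = -15576$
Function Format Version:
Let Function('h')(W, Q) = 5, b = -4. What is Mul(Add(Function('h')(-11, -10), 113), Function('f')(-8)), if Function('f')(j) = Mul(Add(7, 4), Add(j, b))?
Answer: -15576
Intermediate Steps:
Function('f')(j) = Add(-44, Mul(11, j)) (Function('f')(j) = Mul(Add(7, 4), Add(j, -4)) = Mul(11, Add(-4, j)) = Add(-44, Mul(11, j)))
Mul(Add(Function('h')(-11, -10), 113), Function('f')(-8)) = Mul(Add(5, 113), Add(-44, Mul(11, -8))) = Mul(118, Add(-44, -88)) = Mul(118, -132) = -15576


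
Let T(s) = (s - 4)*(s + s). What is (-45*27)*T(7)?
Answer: -51030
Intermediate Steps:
T(s) = 2*s*(-4 + s) (T(s) = (-4 + s)*(2*s) = 2*s*(-4 + s))
(-45*27)*T(7) = (-45*27)*(2*7*(-4 + 7)) = -2430*7*3 = -1215*42 = -51030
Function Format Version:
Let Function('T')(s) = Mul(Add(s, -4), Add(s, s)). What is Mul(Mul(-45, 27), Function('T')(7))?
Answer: -51030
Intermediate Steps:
Function('T')(s) = Mul(2, s, Add(-4, s)) (Function('T')(s) = Mul(Add(-4, s), Mul(2, s)) = Mul(2, s, Add(-4, s)))
Mul(Mul(-45, 27), Function('T')(7)) = Mul(Mul(-45, 27), Mul(2, 7, Add(-4, 7))) = Mul(-1215, Mul(2, 7, 3)) = Mul(-1215, 42) = -51030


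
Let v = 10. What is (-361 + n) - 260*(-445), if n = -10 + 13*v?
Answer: 115459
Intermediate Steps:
n = 120 (n = -10 + 13*10 = -10 + 130 = 120)
(-361 + n) - 260*(-445) = (-361 + 120) - 260*(-445) = -241 + 115700 = 115459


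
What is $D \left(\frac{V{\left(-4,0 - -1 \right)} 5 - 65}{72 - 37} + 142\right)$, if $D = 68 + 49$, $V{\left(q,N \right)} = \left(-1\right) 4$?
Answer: $\frac{114309}{7} \approx 16330.0$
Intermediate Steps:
$V{\left(q,N \right)} = -4$
$D = 117$
$D \left(\frac{V{\left(-4,0 - -1 \right)} 5 - 65}{72 - 37} + 142\right) = 117 \left(\frac{\left(-4\right) 5 - 65}{72 - 37} + 142\right) = 117 \left(\frac{-20 - 65}{35} + 142\right) = 117 \left(\left(-85\right) \frac{1}{35} + 142\right) = 117 \left(- \frac{17}{7} + 142\right) = 117 \cdot \frac{977}{7} = \frac{114309}{7}$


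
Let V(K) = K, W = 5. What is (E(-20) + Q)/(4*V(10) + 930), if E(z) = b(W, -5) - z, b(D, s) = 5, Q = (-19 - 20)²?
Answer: 773/485 ≈ 1.5938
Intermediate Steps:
Q = 1521 (Q = (-39)² = 1521)
E(z) = 5 - z
(E(-20) + Q)/(4*V(10) + 930) = ((5 - 1*(-20)) + 1521)/(4*10 + 930) = ((5 + 20) + 1521)/(40 + 930) = (25 + 1521)/970 = 1546*(1/970) = 773/485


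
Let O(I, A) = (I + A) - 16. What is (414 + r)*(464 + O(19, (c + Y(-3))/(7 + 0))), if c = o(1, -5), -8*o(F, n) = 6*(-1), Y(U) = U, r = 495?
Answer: 11877903/28 ≈ 4.2421e+5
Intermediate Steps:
o(F, n) = ¾ (o(F, n) = -3*(-1)/4 = -⅛*(-6) = ¾)
c = ¾ ≈ 0.75000
O(I, A) = -16 + A + I (O(I, A) = (A + I) - 16 = -16 + A + I)
(414 + r)*(464 + O(19, (c + Y(-3))/(7 + 0))) = (414 + 495)*(464 + (-16 + (¾ - 3)/(7 + 0) + 19)) = 909*(464 + (-16 - 9/4/7 + 19)) = 909*(464 + (-16 - 9/4*⅐ + 19)) = 909*(464 + (-16 - 9/28 + 19)) = 909*(464 + 75/28) = 909*(13067/28) = 11877903/28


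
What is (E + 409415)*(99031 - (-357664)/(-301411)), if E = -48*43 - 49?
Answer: 258668618217282/6413 ≈ 4.0335e+10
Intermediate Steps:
E = -2113 (E = -2064 - 49 = -2113)
(E + 409415)*(99031 - (-357664)/(-301411)) = (-2113 + 409415)*(99031 - (-357664)/(-301411)) = 407302*(99031 - (-357664)*(-1)/301411) = 407302*(99031 - 1*357664/301411) = 407302*(99031 - 357664/301411) = 407302*(29848675077/301411) = 258668618217282/6413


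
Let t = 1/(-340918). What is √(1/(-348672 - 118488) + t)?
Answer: I*√27832424494110/2342106660 ≈ 0.0022525*I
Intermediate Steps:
t = -1/340918 ≈ -2.9333e-6
√(1/(-348672 - 118488) + t) = √(1/(-348672 - 118488) - 1/340918) = √(1/(-467160) - 1/340918) = √(-1/467160 - 1/340918) = √(-23767/4684213320) = I*√27832424494110/2342106660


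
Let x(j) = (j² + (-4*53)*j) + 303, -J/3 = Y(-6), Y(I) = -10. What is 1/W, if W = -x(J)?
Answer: 1/5157 ≈ 0.00019391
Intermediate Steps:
J = 30 (J = -3*(-10) = 30)
x(j) = 303 + j² - 212*j (x(j) = (j² - 212*j) + 303 = 303 + j² - 212*j)
W = 5157 (W = -(303 + 30² - 212*30) = -(303 + 900 - 6360) = -1*(-5157) = 5157)
1/W = 1/5157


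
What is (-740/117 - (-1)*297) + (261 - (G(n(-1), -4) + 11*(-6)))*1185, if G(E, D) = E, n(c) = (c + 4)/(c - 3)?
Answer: 181899631/468 ≈ 3.8867e+5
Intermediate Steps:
n(c) = (4 + c)/(-3 + c)
(-740/117 - (-1)*297) + (261 - (G(n(-1), -4) + 11*(-6)))*1185 = (-740/117 - (-1)*297) + (261 - ((4 - 1)/(-3 - 1) + 11*(-6)))*1185 = (-740*1/117 - 1*(-297)) + (261 - (3/(-4) - 66))*1185 = (-740/117 + 297) + (261 - (-¼*3 - 66))*1185 = 34009/117 + (261 - (-¾ - 66))*1185 = 34009/117 + (261 - 1*(-267/4))*1185 = 34009/117 + (261 + 267/4)*1185 = 34009/117 + (1311/4)*1185 = 34009/117 + 1553535/4 = 181899631/468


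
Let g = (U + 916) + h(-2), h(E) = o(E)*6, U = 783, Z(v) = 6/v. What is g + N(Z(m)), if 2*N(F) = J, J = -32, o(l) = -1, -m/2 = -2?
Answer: 1677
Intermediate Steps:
m = 4 (m = -2*(-2) = 4)
h(E) = -6 (h(E) = -1*6 = -6)
N(F) = -16 (N(F) = (½)*(-32) = -16)
g = 1693 (g = (783 + 916) - 6 = 1699 - 6 = 1693)
g + N(Z(m)) = 1693 - 16 = 1677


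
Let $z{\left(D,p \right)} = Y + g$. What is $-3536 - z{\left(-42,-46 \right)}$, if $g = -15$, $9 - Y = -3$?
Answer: $-3533$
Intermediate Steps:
$Y = 12$ ($Y = 9 - -3 = 9 + 3 = 12$)
$z{\left(D,p \right)} = -3$ ($z{\left(D,p \right)} = 12 - 15 = -3$)
$-3536 - z{\left(-42,-46 \right)} = -3536 - -3 = -3536 + 3 = -3533$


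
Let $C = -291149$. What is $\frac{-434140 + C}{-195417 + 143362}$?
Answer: $\frac{725289}{52055} \approx 13.933$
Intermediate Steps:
$\frac{-434140 + C}{-195417 + 143362} = \frac{-434140 - 291149}{-195417 + 143362} = - \frac{725289}{-52055} = \left(-725289\right) \left(- \frac{1}{52055}\right) = \frac{725289}{52055}$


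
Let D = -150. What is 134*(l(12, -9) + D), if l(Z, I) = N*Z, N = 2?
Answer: -16884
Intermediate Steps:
l(Z, I) = 2*Z
134*(l(12, -9) + D) = 134*(2*12 - 150) = 134*(24 - 150) = 134*(-126) = -16884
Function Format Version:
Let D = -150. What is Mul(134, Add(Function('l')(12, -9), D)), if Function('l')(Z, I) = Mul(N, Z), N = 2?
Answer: -16884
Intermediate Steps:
Function('l')(Z, I) = Mul(2, Z)
Mul(134, Add(Function('l')(12, -9), D)) = Mul(134, Add(Mul(2, 12), -150)) = Mul(134, Add(24, -150)) = Mul(134, -126) = -16884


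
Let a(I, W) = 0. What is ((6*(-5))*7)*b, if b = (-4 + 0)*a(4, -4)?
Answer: 0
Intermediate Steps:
b = 0 (b = (-4 + 0)*0 = -4*0 = 0)
((6*(-5))*7)*b = ((6*(-5))*7)*0 = -30*7*0 = -210*0 = 0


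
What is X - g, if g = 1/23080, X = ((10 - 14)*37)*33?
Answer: -112722721/23080 ≈ -4884.0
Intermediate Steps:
X = -4884 (X = -4*37*33 = -148*33 = -4884)
g = 1/23080 ≈ 4.3328e-5
X - g = -4884 - 1*1/23080 = -4884 - 1/23080 = -112722721/23080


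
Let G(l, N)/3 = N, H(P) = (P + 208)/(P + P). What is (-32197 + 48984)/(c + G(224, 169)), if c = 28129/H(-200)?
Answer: -16787/1405943 ≈ -0.011940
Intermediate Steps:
H(P) = (208 + P)/(2*P) (H(P) = (208 + P)/((2*P)) = (208 + P)*(1/(2*P)) = (208 + P)/(2*P))
G(l, N) = 3*N
c = -1406450 (c = 28129/(((1/2)*(208 - 200)/(-200))) = 28129/(((1/2)*(-1/200)*8)) = 28129/(-1/50) = 28129*(-50) = -1406450)
(-32197 + 48984)/(c + G(224, 169)) = (-32197 + 48984)/(-1406450 + 3*169) = 16787/(-1406450 + 507) = 16787/(-1405943) = 16787*(-1/1405943) = -16787/1405943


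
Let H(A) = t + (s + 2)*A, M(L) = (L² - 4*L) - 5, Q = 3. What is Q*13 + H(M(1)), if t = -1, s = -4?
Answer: 54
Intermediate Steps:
M(L) = -5 + L² - 4*L
H(A) = -1 - 2*A (H(A) = -1 + (-4 + 2)*A = -1 - 2*A)
Q*13 + H(M(1)) = 3*13 + (-1 - 2*(-5 + 1² - 4*1)) = 39 + (-1 - 2*(-5 + 1 - 4)) = 39 + (-1 - 2*(-8)) = 39 + (-1 + 16) = 39 + 15 = 54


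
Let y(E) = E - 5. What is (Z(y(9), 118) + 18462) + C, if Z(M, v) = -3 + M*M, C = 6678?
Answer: 25153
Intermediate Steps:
y(E) = -5 + E
Z(M, v) = -3 + M²
(Z(y(9), 118) + 18462) + C = ((-3 + (-5 + 9)²) + 18462) + 6678 = ((-3 + 4²) + 18462) + 6678 = ((-3 + 16) + 18462) + 6678 = (13 + 18462) + 6678 = 18475 + 6678 = 25153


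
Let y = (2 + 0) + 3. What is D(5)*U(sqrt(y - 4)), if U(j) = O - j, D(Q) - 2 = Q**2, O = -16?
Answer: -459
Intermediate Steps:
y = 5 (y = 2 + 3 = 5)
D(Q) = 2 + Q**2
U(j) = -16 - j
D(5)*U(sqrt(y - 4)) = (2 + 5**2)*(-16 - sqrt(5 - 4)) = (2 + 25)*(-16 - sqrt(1)) = 27*(-16 - 1*1) = 27*(-16 - 1) = 27*(-17) = -459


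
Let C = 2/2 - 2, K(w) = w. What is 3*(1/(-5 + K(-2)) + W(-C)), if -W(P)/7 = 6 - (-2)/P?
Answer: -1179/7 ≈ -168.43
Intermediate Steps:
C = -1 (C = 2*(1/2) - 2 = 1 - 2 = -1)
W(P) = -42 - 14/P (W(P) = -7*(6 - (-2)/P) = -7*(6 + 2/P) = -42 - 14/P)
3*(1/(-5 + K(-2)) + W(-C)) = 3*(1/(-5 - 2) + (-42 - 14/((-1*(-1))))) = 3*(1/(-7) + (-42 - 14/1)) = 3*(-1/7 + (-42 - 14*1)) = 3*(-1/7 + (-42 - 14)) = 3*(-1/7 - 56) = 3*(-393/7) = -1179/7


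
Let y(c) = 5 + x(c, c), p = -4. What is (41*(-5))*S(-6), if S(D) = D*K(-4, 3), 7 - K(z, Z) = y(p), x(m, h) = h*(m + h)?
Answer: -36900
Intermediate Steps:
x(m, h) = h*(h + m)
y(c) = 5 + 2*c² (y(c) = 5 + c*(c + c) = 5 + c*(2*c) = 5 + 2*c²)
K(z, Z) = -30 (K(z, Z) = 7 - (5 + 2*(-4)²) = 7 - (5 + 2*16) = 7 - (5 + 32) = 7 - 1*37 = 7 - 37 = -30)
S(D) = -30*D (S(D) = D*(-30) = -30*D)
(41*(-5))*S(-6) = (41*(-5))*(-30*(-6)) = -205*180 = -36900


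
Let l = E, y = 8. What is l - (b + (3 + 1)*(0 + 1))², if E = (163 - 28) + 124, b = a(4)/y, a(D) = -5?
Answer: 15847/64 ≈ 247.61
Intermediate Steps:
b = -5/8 ≈ -0.62500
E = 259 (E = 135 + 124 = 259)
l = 259
l - (b + (3 + 1)*(0 + 1))² = 259 - (-5/8 + (3 + 1)*(0 + 1))² = 259 - (-5/8 + 4*1)² = 259 - (-5/8 + 4)² = 259 - (27/8)² = 259 - 1*729/64 = 259 - 729/64 = 15847/64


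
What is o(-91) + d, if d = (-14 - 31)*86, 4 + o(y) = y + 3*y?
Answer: -4238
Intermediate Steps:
o(y) = -4 + 4*y (o(y) = -4 + (y + 3*y) = -4 + 4*y)
d = -3870 (d = -45*86 = -3870)
o(-91) + d = (-4 + 4*(-91)) - 3870 = (-4 - 364) - 3870 = -368 - 3870 = -4238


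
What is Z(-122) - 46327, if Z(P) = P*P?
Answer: -31443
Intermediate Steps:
Z(P) = P**2
Z(-122) - 46327 = (-122)**2 - 46327 = 14884 - 46327 = -31443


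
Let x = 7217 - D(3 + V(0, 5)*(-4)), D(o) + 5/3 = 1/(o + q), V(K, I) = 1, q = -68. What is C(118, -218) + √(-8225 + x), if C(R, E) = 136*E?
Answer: -29648 + 2*I*√1197771/69 ≈ -29648.0 + 31.723*I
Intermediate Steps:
D(o) = -5/3 + 1/(-68 + o) (D(o) = -5/3 + 1/(o - 68) = -5/3 + 1/(-68 + o))
x = 498089/69 (x = 7217 - (343 - 5*(3 + 1*(-4)))/(3*(-68 + (3 + 1*(-4)))) = 7217 - (343 - 5*(3 - 4))/(3*(-68 + (3 - 4))) = 7217 - (343 - 5*(-1))/(3*(-68 - 1)) = 7217 - (343 + 5)/(3*(-69)) = 7217 - (-1)*348/(3*69) = 7217 - 1*(-116/69) = 7217 + 116/69 = 498089/69 ≈ 7218.7)
C(118, -218) + √(-8225 + x) = 136*(-218) + √(-8225 + 498089/69) = -29648 + √(-69436/69) = -29648 + 2*I*√1197771/69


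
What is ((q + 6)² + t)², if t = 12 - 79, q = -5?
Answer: 4356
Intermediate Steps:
t = -67
((q + 6)² + t)² = ((-5 + 6)² - 67)² = (1² - 67)² = (1 - 67)² = (-66)² = 4356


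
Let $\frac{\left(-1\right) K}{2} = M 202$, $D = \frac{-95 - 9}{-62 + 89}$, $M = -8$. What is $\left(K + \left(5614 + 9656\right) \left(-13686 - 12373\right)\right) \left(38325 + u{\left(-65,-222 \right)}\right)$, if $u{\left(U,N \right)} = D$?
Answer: $- \frac{411713902507358}{27} \approx -1.5249 \cdot 10^{13}$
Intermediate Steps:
$D = - \frac{104}{27} \approx -3.8519$
$u{\left(U,N \right)} = - \frac{104}{27}$
$K = 3232$ ($K = - 2 \left(\left(-8\right) 202\right) = \left(-2\right) \left(-1616\right) = 3232$)
$\left(K + \left(5614 + 9656\right) \left(-13686 - 12373\right)\right) \left(38325 + u{\left(-65,-222 \right)}\right) = \left(3232 + \left(5614 + 9656\right) \left(-13686 - 12373\right)\right) \left(38325 - \frac{104}{27}\right) = \left(3232 + 15270 \left(-26059\right)\right) \frac{1034671}{27} = \left(3232 - 397920930\right) \frac{1034671}{27} = \left(-397917698\right) \frac{1034671}{27} = - \frac{411713902507358}{27}$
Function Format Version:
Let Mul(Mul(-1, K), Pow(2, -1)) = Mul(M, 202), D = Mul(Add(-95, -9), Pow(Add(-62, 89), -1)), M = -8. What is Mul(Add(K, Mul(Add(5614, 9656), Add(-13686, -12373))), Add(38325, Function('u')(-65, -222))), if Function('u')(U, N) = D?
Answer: Rational(-411713902507358, 27) ≈ -1.5249e+13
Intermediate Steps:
D = Rational(-104, 27) (D = Mul(-104, Pow(27, -1)) = Mul(-104, Rational(1, 27)) = Rational(-104, 27) ≈ -3.8519)
Function('u')(U, N) = Rational(-104, 27)
K = 3232 (K = Mul(-2, Mul(-8, 202)) = Mul(-2, -1616) = 3232)
Mul(Add(K, Mul(Add(5614, 9656), Add(-13686, -12373))), Add(38325, Function('u')(-65, -222))) = Mul(Add(3232, Mul(Add(5614, 9656), Add(-13686, -12373))), Add(38325, Rational(-104, 27))) = Mul(Add(3232, Mul(15270, -26059)), Rational(1034671, 27)) = Mul(Add(3232, -397920930), Rational(1034671, 27)) = Mul(-397917698, Rational(1034671, 27)) = Rational(-411713902507358, 27)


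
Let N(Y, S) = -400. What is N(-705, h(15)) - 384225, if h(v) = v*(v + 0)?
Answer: -384625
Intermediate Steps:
h(v) = v² (h(v) = v*v = v²)
N(-705, h(15)) - 384225 = -400 - 384225 = -384625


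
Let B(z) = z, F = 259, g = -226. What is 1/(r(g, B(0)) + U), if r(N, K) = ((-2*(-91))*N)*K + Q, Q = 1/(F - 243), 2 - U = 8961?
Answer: -16/143343 ≈ -0.00011162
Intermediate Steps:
U = -8959 (U = 2 - 1*8961 = 2 - 8961 = -8959)
Q = 1/16 (Q = 1/(259 - 243) = 1/16 ≈ 0.062500)
r(N, K) = 1/16 + 182*K*N (r(N, K) = ((-2*(-91))*N)*K + 1/16 = (182*N)*K + 1/16 = 182*K*N + 1/16 = 1/16 + 182*K*N)
1/(r(g, B(0)) + U) = 1/((1/16 + 182*0*(-226)) - 8959) = 1/((1/16 + 0) - 8959) = 1/(1/16 - 8959) = 1/(-143343/16) = -16/143343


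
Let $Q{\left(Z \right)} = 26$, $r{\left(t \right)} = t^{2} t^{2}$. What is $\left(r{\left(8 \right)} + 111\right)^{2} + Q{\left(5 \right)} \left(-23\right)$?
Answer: $17698251$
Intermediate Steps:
$r{\left(t \right)} = t^{4}$
$\left(r{\left(8 \right)} + 111\right)^{2} + Q{\left(5 \right)} \left(-23\right) = \left(8^{4} + 111\right)^{2} + 26 \left(-23\right) = \left(4096 + 111\right)^{2} - 598 = 4207^{2} - 598 = 17698849 - 598 = 17698251$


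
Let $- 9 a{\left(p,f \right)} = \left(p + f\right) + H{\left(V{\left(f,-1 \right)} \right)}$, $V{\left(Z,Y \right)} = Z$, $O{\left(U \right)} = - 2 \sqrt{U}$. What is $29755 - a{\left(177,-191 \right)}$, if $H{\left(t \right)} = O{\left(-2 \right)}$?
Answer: $\frac{267781}{9} - \frac{2 i \sqrt{2}}{9} \approx 29753.0 - 0.31427 i$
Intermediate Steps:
$H{\left(t \right)} = - 2 i \sqrt{2}$ ($H{\left(t \right)} = - 2 \sqrt{-2} = - 2 i \sqrt{2}$)
$a{\left(p,f \right)} = - \frac{f}{9} - \frac{p}{9} + \frac{2 i \sqrt{2}}{9}$ ($a{\left(p,f \right)} = - \frac{\left(p + f\right) - 2 i \sqrt{2}}{9} = - \frac{\left(f + p\right) - 2 i \sqrt{2}}{9} = - \frac{f + p - 2 i \sqrt{2}}{9} = - \frac{f}{9} - \frac{p}{9} + \frac{2 i \sqrt{2}}{9}$)
$29755 - a{\left(177,-191 \right)} = 29755 - \left(\left(- \frac{1}{9}\right) \left(-191\right) - \frac{59}{3} + \frac{2 i \sqrt{2}}{9}\right) = 29755 - \left(\frac{191}{9} - \frac{59}{3} + \frac{2 i \sqrt{2}}{9}\right) = 29755 - \left(\frac{14}{9} + \frac{2 i \sqrt{2}}{9}\right) = \frac{267781}{9} - \frac{2 i \sqrt{2}}{9}$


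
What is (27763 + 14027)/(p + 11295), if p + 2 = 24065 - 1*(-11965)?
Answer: 41790/47323 ≈ 0.88308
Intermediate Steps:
p = 36028 (p = -2 + (24065 - 1*(-11965)) = -2 + (24065 + 11965) = -2 + 36030 = 36028)
(27763 + 14027)/(p + 11295) = (27763 + 14027)/(36028 + 11295) = 41790/47323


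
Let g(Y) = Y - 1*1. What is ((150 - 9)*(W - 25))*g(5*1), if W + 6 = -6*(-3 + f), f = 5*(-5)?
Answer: 77268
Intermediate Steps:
f = -25
W = 162 (W = -6 - 6*(-3 - 25) = -6 - 6*(-28) = -6 + 168 = 162)
g(Y) = -1 + Y (g(Y) = Y - 1 = -1 + Y)
((150 - 9)*(W - 25))*g(5*1) = ((150 - 9)*(162 - 25))*(-1 + 5*1) = (141*137)*(-1 + 5) = 19317*4 = 77268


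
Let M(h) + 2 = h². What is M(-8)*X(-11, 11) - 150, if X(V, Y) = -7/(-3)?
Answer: -16/3 ≈ -5.3333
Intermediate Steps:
M(h) = -2 + h²
X(V, Y) = 7/3 (X(V, Y) = -7*(-⅓) = 7/3)
M(-8)*X(-11, 11) - 150 = (-2 + (-8)²)*(7/3) - 150 = (-2 + 64)*(7/3) - 150 = 62*(7/3) - 150 = 434/3 - 150 = -16/3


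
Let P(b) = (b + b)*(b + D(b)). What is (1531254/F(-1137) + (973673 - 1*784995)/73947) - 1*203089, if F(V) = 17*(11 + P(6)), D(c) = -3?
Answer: -11885857610857/59083653 ≈ -2.0117e+5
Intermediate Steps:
P(b) = 2*b*(-3 + b) (P(b) = (b + b)*(b - 3) = (2*b)*(-3 + b) = 2*b*(-3 + b))
F(V) = 799 (F(V) = 17*(11 + 2*6*(-3 + 6)) = 17*(11 + 2*6*3) = 17*(11 + 36) = 17*47 = 799)
(1531254/F(-1137) + (973673 - 1*784995)/73947) - 1*203089 = (1531254/799 + (973673 - 1*784995)/73947) - 1*203089 = (1531254*(1/799) + (973673 - 784995)*(1/73947)) - 203089 = (1531254/799 + 188678*(1/73947)) - 203089 = (1531254/799 + 188678/73947) - 203089 = 113382393260/59083653 - 203089 = -11885857610857/59083653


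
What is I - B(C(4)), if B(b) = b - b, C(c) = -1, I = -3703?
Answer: -3703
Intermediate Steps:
B(b) = 0
I - B(C(4)) = -3703 - 1*0 = -3703 + 0 = -3703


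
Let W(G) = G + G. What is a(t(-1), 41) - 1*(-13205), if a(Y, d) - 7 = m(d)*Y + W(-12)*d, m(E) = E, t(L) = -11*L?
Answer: 12679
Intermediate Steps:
W(G) = 2*G
a(Y, d) = 7 - 24*d + Y*d (a(Y, d) = 7 + (d*Y + (2*(-12))*d) = 7 + (Y*d - 24*d) = 7 + (-24*d + Y*d) = 7 - 24*d + Y*d)
a(t(-1), 41) - 1*(-13205) = (7 - 24*41 - 11*(-1)*41) - 1*(-13205) = (7 - 984 + 11*41) + 13205 = (7 - 984 + 451) + 13205 = -526 + 13205 = 12679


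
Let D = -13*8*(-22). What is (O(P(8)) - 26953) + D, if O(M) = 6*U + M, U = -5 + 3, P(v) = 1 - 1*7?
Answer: -24683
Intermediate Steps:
P(v) = -6 (P(v) = 1 - 7 = -6)
U = -2
D = 2288 (D = -104*(-22) = 2288)
O(M) = -12 + M (O(M) = 6*(-2) + M = -12 + M)
(O(P(8)) - 26953) + D = ((-12 - 6) - 26953) + 2288 = (-18 - 26953) + 2288 = -26971 + 2288 = -24683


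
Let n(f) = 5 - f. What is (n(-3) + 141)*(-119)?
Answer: -17731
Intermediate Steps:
(n(-3) + 141)*(-119) = ((5 - 1*(-3)) + 141)*(-119) = ((5 + 3) + 141)*(-119) = (8 + 141)*(-119) = 149*(-119) = -17731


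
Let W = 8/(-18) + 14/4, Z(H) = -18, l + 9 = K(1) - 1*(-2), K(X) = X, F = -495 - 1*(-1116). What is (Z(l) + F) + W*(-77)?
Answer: 6619/18 ≈ 367.72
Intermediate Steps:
F = 621 (F = -495 + 1116 = 621)
l = -6 (l = -9 + (1 - 1*(-2)) = -9 + (1 + 2) = -9 + 3 = -6)
W = 55/18 (W = 8*(-1/18) + 14*(1/4) = -4/9 + 7/2 = 55/18 ≈ 3.0556)
(Z(l) + F) + W*(-77) = (-18 + 621) + (55/18)*(-77) = 603 - 4235/18 = 6619/18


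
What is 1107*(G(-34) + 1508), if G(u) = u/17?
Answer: 1667142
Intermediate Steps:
G(u) = u/17 (G(u) = u*(1/17) = u/17)
1107*(G(-34) + 1508) = 1107*((1/17)*(-34) + 1508) = 1107*(-2 + 1508) = 1107*1506 = 1667142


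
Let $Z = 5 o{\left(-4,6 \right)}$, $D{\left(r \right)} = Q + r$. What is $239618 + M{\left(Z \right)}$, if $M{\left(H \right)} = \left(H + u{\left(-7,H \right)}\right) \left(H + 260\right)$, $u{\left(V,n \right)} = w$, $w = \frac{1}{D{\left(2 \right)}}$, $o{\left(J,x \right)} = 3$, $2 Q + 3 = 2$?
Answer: $\frac{731779}{3} \approx 2.4393 \cdot 10^{5}$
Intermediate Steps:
$Q = - \frac{1}{2}$ ($Q = - \frac{3}{2} + \frac{1}{2} \cdot 2 = - \frac{3}{2} + 1 = - \frac{1}{2} \approx -0.5$)
$D{\left(r \right)} = - \frac{1}{2} + r$
$w = \frac{2}{3}$ ($w = \frac{1}{- \frac{1}{2} + 2} = \frac{1}{\frac{3}{2}} = \frac{2}{3} \approx 0.66667$)
$u{\left(V,n \right)} = \frac{2}{3}$
$Z = 15$ ($Z = 5 \cdot 3 = 15$)
$M{\left(H \right)} = \left(260 + H\right) \left(\frac{2}{3} + H\right)$ ($M{\left(H \right)} = \left(H + \frac{2}{3}\right) \left(H + 260\right) = \left(\frac{2}{3} + H\right) \left(260 + H\right) = \left(260 + H\right) \left(\frac{2}{3} + H\right)$)
$239618 + M{\left(Z \right)} = 239618 + \left(\frac{520}{3} + 15^{2} + \frac{782}{3} \cdot 15\right) = 239618 + \left(\frac{520}{3} + 225 + 3910\right) = 239618 + \frac{12925}{3} = \frac{731779}{3}$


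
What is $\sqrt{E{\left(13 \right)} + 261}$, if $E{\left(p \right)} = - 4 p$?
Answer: $\sqrt{209} \approx 14.457$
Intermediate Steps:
$\sqrt{E{\left(13 \right)} + 261} = \sqrt{\left(-4\right) 13 + 261} = \sqrt{-52 + 261} = \sqrt{209}$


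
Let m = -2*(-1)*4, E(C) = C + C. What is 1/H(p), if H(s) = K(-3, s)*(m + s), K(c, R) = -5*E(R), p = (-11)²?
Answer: -1/156090 ≈ -6.4066e-6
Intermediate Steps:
p = 121
E(C) = 2*C
m = 8 (m = 2*4 = 8)
K(c, R) = -10*R
H(s) = -10*s*(8 + s) (H(s) = (-10*s)*(8 + s) = -10*s*(8 + s))
1/H(p) = 1/(-10*121*(8 + 121)) = 1/(-10*121*129) = 1/(-156090) = -1/156090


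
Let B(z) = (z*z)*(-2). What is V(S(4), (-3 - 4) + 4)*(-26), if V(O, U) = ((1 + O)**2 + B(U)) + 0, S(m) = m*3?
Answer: -3926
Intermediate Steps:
B(z) = -2*z**2 (B(z) = z**2*(-2) = -2*z**2)
S(m) = 3*m
V(O, U) = (1 + O)**2 - 2*U**2 (V(O, U) = ((1 + O)**2 - 2*U**2) + 0 = (1 + O)**2 - 2*U**2)
V(S(4), (-3 - 4) + 4)*(-26) = ((1 + 3*4)**2 - 2*((-3 - 4) + 4)**2)*(-26) = ((1 + 12)**2 - 2*(-7 + 4)**2)*(-26) = (13**2 - 2*(-3)**2)*(-26) = (169 - 2*9)*(-26) = (169 - 18)*(-26) = 151*(-26) = -3926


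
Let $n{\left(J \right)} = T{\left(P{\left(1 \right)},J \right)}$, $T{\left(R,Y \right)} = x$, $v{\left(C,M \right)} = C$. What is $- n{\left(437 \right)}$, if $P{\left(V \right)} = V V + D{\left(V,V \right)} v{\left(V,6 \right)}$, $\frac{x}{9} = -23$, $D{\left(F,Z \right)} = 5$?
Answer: $207$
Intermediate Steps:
$x = -207$ ($x = 9 \left(-23\right) = -207$)
$P{\left(V \right)} = V^{2} + 5 V$ ($P{\left(V \right)} = V V + 5 V = V^{2} + 5 V$)
$T{\left(R,Y \right)} = -207$
$n{\left(J \right)} = -207$
$- n{\left(437 \right)} = \left(-1\right) \left(-207\right) = 207$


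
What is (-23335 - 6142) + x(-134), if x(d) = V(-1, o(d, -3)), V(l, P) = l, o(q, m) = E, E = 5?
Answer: -29478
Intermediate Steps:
o(q, m) = 5
x(d) = -1
(-23335 - 6142) + x(-134) = (-23335 - 6142) - 1 = -29477 - 1 = -29478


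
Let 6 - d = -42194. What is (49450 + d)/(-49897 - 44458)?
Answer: -18330/18871 ≈ -0.97133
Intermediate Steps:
d = 42200 (d = 6 - 1*(-42194) = 6 + 42194 = 42200)
(49450 + d)/(-49897 - 44458) = (49450 + 42200)/(-49897 - 44458) = 91650/(-94355) = 91650*(-1/94355) = -18330/18871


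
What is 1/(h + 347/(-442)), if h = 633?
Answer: 442/279439 ≈ 0.0015817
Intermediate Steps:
1/(h + 347/(-442)) = 1/(633 + 347/(-442)) = 1/(633 + 347*(-1/442)) = 1/(633 - 347/442) = 1/(279439/442) = 442/279439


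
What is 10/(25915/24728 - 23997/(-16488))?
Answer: 84940680/21264257 ≈ 3.9945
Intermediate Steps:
10/(25915/24728 - 23997/(-16488)) = 10/(25915*(1/24728) - 23997*(-1/16488)) = 10/(25915/24728 + 7999/5496) = 10/(21264257/8494068) = (8494068/21264257)*10 = 84940680/21264257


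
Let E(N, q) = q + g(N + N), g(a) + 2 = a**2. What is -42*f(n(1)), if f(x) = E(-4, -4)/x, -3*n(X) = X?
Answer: 7308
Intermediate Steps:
g(a) = -2 + a**2
n(X) = -X/3
E(N, q) = -2 + q + 4*N**2 (E(N, q) = q + (-2 + (N + N)**2) = q + (-2 + (2*N)**2) = q + (-2 + 4*N**2) = -2 + q + 4*N**2)
f(x) = 58/x (f(x) = (-2 - 4 + 4*(-4)**2)/x = (-2 - 4 + 4*16)/x = (-2 - 4 + 64)/x = 58/x)
-42*f(n(1)) = -2436/((-1/3*1)) = -2436/(-1/3) = -2436*(-3) = -42*(-174) = 7308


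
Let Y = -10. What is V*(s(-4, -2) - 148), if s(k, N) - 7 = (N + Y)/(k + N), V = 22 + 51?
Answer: -10147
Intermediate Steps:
V = 73
s(k, N) = 7 + (-10 + N)/(N + k) (s(k, N) = 7 + (N - 10)/(k + N) = 7 + (-10 + N)/(N + k))
V*(s(-4, -2) - 148) = 73*((-10 + 7*(-4) + 8*(-2))/(-2 - 4) - 148) = 73*((-10 - 28 - 16)/(-6) - 148) = 73*(-1/6*(-54) - 148) = 73*(9 - 148) = 73*(-139) = -10147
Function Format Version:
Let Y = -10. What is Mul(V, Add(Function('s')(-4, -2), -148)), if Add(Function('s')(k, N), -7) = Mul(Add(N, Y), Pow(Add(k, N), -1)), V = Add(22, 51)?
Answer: -10147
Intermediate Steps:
V = 73
Function('s')(k, N) = Add(7, Mul(Pow(Add(N, k), -1), Add(-10, N))) (Function('s')(k, N) = Add(7, Mul(Add(N, -10), Pow(Add(k, N), -1))) = Add(7, Mul(Add(-10, N), Pow(Add(N, k), -1))) = Add(7, Mul(Pow(Add(N, k), -1), Add(-10, N))))
Mul(V, Add(Function('s')(-4, -2), -148)) = Mul(73, Add(Mul(Pow(Add(-2, -4), -1), Add(-10, Mul(7, -4), Mul(8, -2))), -148)) = Mul(73, Add(Mul(Pow(-6, -1), Add(-10, -28, -16)), -148)) = Mul(73, Add(Mul(Rational(-1, 6), -54), -148)) = Mul(73, Add(9, -148)) = Mul(73, -139) = -10147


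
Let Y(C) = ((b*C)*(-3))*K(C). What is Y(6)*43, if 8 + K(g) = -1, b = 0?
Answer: 0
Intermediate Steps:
K(g) = -9 (K(g) = -8 - 1 = -9)
Y(C) = 0 (Y(C) = ((0*C)*(-3))*(-9) = (0*(-3))*(-9) = 0*(-9) = 0)
Y(6)*43 = 0*43 = 0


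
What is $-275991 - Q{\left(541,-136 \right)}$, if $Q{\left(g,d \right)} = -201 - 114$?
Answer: $-275676$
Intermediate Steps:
$Q{\left(g,d \right)} = -315$
$-275991 - Q{\left(541,-136 \right)} = -275991 - -315 = -275991 + 315 = -275676$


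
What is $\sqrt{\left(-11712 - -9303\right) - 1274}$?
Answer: $i \sqrt{3683} \approx 60.688 i$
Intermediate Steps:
$\sqrt{\left(-11712 - -9303\right) - 1274} = \sqrt{\left(-11712 + 9303\right) - 1274} = \sqrt{-2409 - 1274} = \sqrt{-3683} = i \sqrt{3683}$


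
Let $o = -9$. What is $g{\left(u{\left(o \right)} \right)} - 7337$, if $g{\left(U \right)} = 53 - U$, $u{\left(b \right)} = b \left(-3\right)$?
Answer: $-7311$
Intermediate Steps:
$u{\left(b \right)} = - 3 b$
$g{\left(u{\left(o \right)} \right)} - 7337 = \left(53 - \left(-3\right) \left(-9\right)\right) - 7337 = \left(53 - 27\right) - 7337 = 26 - 7337 = -7311$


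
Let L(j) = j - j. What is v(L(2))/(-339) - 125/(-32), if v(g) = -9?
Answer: 14221/3616 ≈ 3.9328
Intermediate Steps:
L(j) = 0
v(L(2))/(-339) - 125/(-32) = -9/(-339) - 125/(-32) = -9*(-1/339) - 125*(-1/32) = 3/113 + 125/32 = 14221/3616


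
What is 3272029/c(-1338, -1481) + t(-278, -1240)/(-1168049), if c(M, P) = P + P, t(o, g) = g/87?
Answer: -10725949801637/9709652226 ≈ -1104.7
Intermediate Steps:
t(o, g) = g/87 (t(o, g) = g*(1/87) = g/87)
c(M, P) = 2*P
3272029/c(-1338, -1481) + t(-278, -1240)/(-1168049) = 3272029/((2*(-1481))) + ((1/87)*(-1240))/(-1168049) = 3272029/(-2962) - 1240/87*(-1/1168049) = 3272029*(-1/2962) + 40/3278073 = -3272029/2962 + 40/3278073 = -10725949801637/9709652226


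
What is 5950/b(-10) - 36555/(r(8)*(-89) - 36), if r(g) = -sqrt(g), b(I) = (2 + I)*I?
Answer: 3300625/62072 - 3253395*sqrt(2)/31036 ≈ -95.073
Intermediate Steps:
b(I) = I*(2 + I)
5950/b(-10) - 36555/(r(8)*(-89) - 36) = 5950/((-10*(2 - 10))) - 36555/(-sqrt(8)*(-89) - 36) = 5950/((-10*(-8))) - 36555/(-2*sqrt(2)*(-89) - 36) = 5950/80 - 36555/(-2*sqrt(2)*(-89) - 36) = 5950*(1/80) - 36555/(178*sqrt(2) - 36) = 595/8 - 36555/(-36 + 178*sqrt(2))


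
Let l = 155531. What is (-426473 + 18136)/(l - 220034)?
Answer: 408337/64503 ≈ 6.3305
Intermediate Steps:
(-426473 + 18136)/(l - 220034) = (-426473 + 18136)/(155531 - 220034) = -408337/(-64503) = -408337*(-1/64503) = 408337/64503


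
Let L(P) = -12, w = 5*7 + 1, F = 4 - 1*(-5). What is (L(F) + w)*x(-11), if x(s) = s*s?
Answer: 2904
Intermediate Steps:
F = 9 (F = 4 + 5 = 9)
x(s) = s²
w = 36 (w = 35 + 1 = 36)
(L(F) + w)*x(-11) = (-12 + 36)*(-11)² = 24*121 = 2904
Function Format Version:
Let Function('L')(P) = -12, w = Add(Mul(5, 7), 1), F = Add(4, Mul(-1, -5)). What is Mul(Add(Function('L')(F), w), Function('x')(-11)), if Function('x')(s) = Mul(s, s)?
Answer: 2904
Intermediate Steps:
F = 9 (F = Add(4, 5) = 9)
Function('x')(s) = Pow(s, 2)
w = 36 (w = Add(35, 1) = 36)
Mul(Add(Function('L')(F), w), Function('x')(-11)) = Mul(Add(-12, 36), Pow(-11, 2)) = Mul(24, 121) = 2904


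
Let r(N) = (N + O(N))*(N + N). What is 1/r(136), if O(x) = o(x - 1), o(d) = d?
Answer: 1/73712 ≈ 1.3566e-5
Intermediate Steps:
O(x) = -1 + x (O(x) = x - 1 = -1 + x)
r(N) = 2*N*(-1 + 2*N) (r(N) = (N + (-1 + N))*(N + N) = (-1 + 2*N)*(2*N) = 2*N*(-1 + 2*N))
1/r(136) = 1/(2*136*(-1 + 2*136)) = 1/(2*136*(-1 + 272)) = 1/(2*136*271) = 1/73712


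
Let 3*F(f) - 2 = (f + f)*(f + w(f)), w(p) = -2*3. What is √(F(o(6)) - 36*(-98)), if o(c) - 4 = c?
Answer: √31998/3 ≈ 59.627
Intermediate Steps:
w(p) = -6
o(c) = 4 + c
F(f) = ⅔ + 2*f*(-6 + f)/3 (F(f) = ⅔ + ((f + f)*(f - 6))/3 = ⅔ + ((2*f)*(-6 + f))/3 = ⅔ + (2*f*(-6 + f))/3 = ⅔ + 2*f*(-6 + f)/3)
√(F(o(6)) - 36*(-98)) = √((⅔ - 4*(4 + 6) + 2*(4 + 6)²/3) - 36*(-98)) = √((⅔ - 4*10 + (⅔)*10²) + 3528) = √((⅔ - 40 + (⅔)*100) + 3528) = √((⅔ - 40 + 200/3) + 3528) = √(82/3 + 3528) = √(10666/3) = √31998/3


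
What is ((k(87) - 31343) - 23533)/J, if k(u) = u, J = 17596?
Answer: -54789/17596 ≈ -3.1137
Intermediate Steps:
((k(87) - 31343) - 23533)/J = ((87 - 31343) - 23533)/17596 = (-31256 - 23533)*(1/17596) = -54789*1/17596 = -54789/17596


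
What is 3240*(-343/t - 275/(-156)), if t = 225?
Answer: 50202/65 ≈ 772.34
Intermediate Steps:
3240*(-343/t - 275/(-156)) = 3240*(-343/225 - 275/(-156)) = 3240*(-343*1/225 - 275*(-1/156)) = 3240*(-343/225 + 275/156) = 3240*(2789/11700) = 50202/65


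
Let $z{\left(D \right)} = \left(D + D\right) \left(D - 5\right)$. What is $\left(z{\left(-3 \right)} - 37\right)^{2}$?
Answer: $121$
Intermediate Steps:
$z{\left(D \right)} = 2 D \left(-5 + D\right)$
$\left(z{\left(-3 \right)} - 37\right)^{2} = \left(2 \left(-3\right) \left(-5 - 3\right) - 37\right)^{2} = \left(2 \left(-3\right) \left(-8\right) - 37\right)^{2} = \left(48 - 37\right)^{2} = 11^{2} = 121$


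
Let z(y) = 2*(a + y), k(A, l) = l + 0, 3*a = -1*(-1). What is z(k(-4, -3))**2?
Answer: 256/9 ≈ 28.444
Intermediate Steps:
a = 1/3 (a = (-1*(-1))/3 = (1/3)*1 = 1/3 ≈ 0.33333)
k(A, l) = l
z(y) = 2/3 + 2*y (z(y) = 2*(1/3 + y) = 2/3 + 2*y)
z(k(-4, -3))**2 = (2/3 + 2*(-3))**2 = (2/3 - 6)**2 = (-16/3)**2 = 256/9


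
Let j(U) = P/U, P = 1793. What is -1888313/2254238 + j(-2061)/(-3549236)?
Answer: -986639935221301/1177835393337732 ≈ -0.83767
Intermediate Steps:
j(U) = 1793/U
-1888313/2254238 + j(-2061)/(-3549236) = -1888313/2254238 + (1793/(-2061))/(-3549236) = -1888313*1/2254238 + (1793*(-1/2061))*(-1/3549236) = -269759/322034 - 1793/2061*(-1/3549236) = -269759/322034 + 1793/7314975396 = -986639935221301/1177835393337732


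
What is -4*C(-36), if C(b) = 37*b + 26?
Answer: 5224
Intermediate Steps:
C(b) = 26 + 37*b
-4*C(-36) = -4*(26 + 37*(-36)) = -4*(26 - 1332) = -4*(-1306) = 5224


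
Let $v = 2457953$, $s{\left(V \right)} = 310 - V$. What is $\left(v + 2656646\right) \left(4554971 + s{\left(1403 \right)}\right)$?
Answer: $23291259864922$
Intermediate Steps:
$\left(v + 2656646\right) \left(4554971 + s{\left(1403 \right)}\right) = \left(2457953 + 2656646\right) \left(4554971 + \left(310 - 1403\right)\right) = 5114599 \left(4554971 + \left(310 - 1403\right)\right) = 5114599 \left(4554971 - 1093\right) = 5114599 \cdot 4553878 = 23291259864922$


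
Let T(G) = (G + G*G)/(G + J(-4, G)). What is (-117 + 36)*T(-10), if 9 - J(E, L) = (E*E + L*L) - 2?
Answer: 1458/23 ≈ 63.391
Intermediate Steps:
J(E, L) = 11 - E² - L² (J(E, L) = 9 - ((E*E + L*L) - 2) = 9 - ((E² + L²) - 2) = 9 - (-2 + E² + L²) = 9 + (2 - E² - L²) = 11 - E² - L²)
T(G) = (G + G²)/(-5 + G - G²) (T(G) = (G + G*G)/(G + (11 - 1*(-4)² - G²)) = (G + G²)/(G + (11 - 1*16 - G²)) = (G + G²)/(G + (11 - 16 - G²)) = (G + G²)/(G + (-5 - G²)) = (G + G²)/(-5 + G - G²))
(-117 + 36)*T(-10) = (-117 + 36)*(-1*(-10)*(1 - 10)/(5 + (-10)² - 1*(-10))) = -(-81)*(-10)*(-9)/(5 + 100 + 10) = -(-81)*(-10)*(-9)/115 = -81*(-18/23) = 1458/23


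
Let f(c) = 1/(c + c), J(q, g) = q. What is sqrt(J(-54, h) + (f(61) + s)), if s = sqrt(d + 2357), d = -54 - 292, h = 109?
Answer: sqrt(-803614 + 14884*sqrt(2011))/122 ≈ 3.0245*I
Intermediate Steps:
f(c) = 1/(2*c)
d = -346
s = sqrt(2011) (s = sqrt(-346 + 2357) = sqrt(2011) ≈ 44.844)
sqrt(J(-54, h) + (f(61) + s)) = sqrt(-54 + ((1/2)/61 + sqrt(2011))) = sqrt(-54 + ((1/2)*(1/61) + sqrt(2011))) = sqrt(-54 + (1/122 + sqrt(2011))) = sqrt(-6587/122 + sqrt(2011))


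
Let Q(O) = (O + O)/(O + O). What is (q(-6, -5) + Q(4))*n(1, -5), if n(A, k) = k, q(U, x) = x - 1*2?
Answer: 30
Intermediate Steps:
q(U, x) = -2 + x (q(U, x) = x - 2 = -2 + x)
Q(O) = 1 (Q(O) = (2*O)/((2*O)) = (1/(2*O))*(2*O) = 1)
(q(-6, -5) + Q(4))*n(1, -5) = ((-2 - 5) + 1)*(-5) = (-7 + 1)*(-5) = -6*(-5) = 30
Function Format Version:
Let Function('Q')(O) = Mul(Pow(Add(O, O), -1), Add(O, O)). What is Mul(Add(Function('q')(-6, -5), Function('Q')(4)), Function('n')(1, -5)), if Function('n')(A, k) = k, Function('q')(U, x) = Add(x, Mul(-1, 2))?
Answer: 30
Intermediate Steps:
Function('q')(U, x) = Add(-2, x) (Function('q')(U, x) = Add(x, -2) = Add(-2, x))
Function('Q')(O) = 1 (Function('Q')(O) = Mul(Pow(Mul(2, O), -1), Mul(2, O)) = Mul(Mul(Rational(1, 2), Pow(O, -1)), Mul(2, O)) = 1)
Mul(Add(Function('q')(-6, -5), Function('Q')(4)), Function('n')(1, -5)) = Mul(Add(Add(-2, -5), 1), -5) = Mul(Add(-7, 1), -5) = Mul(-6, -5) = 30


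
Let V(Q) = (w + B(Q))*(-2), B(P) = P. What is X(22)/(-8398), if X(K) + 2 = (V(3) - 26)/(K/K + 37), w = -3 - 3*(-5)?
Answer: 33/79781 ≈ 0.00041363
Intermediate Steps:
w = 12 (w = -3 + 15 = 12)
V(Q) = -24 - 2*Q (V(Q) = (12 + Q)*(-2) = -24 - 2*Q)
X(K) = -66/19 (X(K) = -2 + ((-24 - 2*3) - 26)/(K/K + 37) = -2 + ((-24 - 6) - 26)/(1 + 37) = -2 + (-30 - 26)/38 = -2 - 56*1/38 = -2 - 28/19 = -66/19)
X(22)/(-8398) = -66/19/(-8398) = -66/19*(-1/8398) = 33/79781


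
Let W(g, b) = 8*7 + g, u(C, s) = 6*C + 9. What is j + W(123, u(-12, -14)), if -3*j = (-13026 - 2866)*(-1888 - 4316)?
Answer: -32864477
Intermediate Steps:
j = -32864656 (j = -(-13026 - 2866)*(-1888 - 4316)/3 = -(-15892)*(-6204)/3 = -⅓*98593968 = -32864656)
u(C, s) = 9 + 6*C
W(g, b) = 56 + g
j + W(123, u(-12, -14)) = -32864656 + (56 + 123) = -32864656 + 179 = -32864477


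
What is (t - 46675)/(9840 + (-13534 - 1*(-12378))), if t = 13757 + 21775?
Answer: -11143/8684 ≈ -1.2832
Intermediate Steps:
t = 35532
(t - 46675)/(9840 + (-13534 - 1*(-12378))) = (35532 - 46675)/(9840 + (-13534 - 1*(-12378))) = -11143/(9840 + (-13534 + 12378)) = -11143/(9840 - 1156) = -11143/8684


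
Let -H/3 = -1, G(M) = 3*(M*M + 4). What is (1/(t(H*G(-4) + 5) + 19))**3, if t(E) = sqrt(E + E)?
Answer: (19 + sqrt(370))**(-3) ≈ 1.7890e-5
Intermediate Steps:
G(M) = 12 + 3*M**2 (G(M) = 3*(M**2 + 4) = 3*(4 + M**2) = 12 + 3*M**2)
H = 3 (H = -3*(-1) = 3)
t(E) = sqrt(2)*sqrt(E) (t(E) = sqrt(2*E) = sqrt(2)*sqrt(E))
(1/(t(H*G(-4) + 5) + 19))**3 = (1/(sqrt(2)*sqrt(3*(12 + 3*(-4)**2) + 5) + 19))**3 = (1/(sqrt(2)*sqrt(3*(12 + 3*16) + 5) + 19))**3 = (1/(sqrt(2)*sqrt(3*(12 + 48) + 5) + 19))**3 = (1/(sqrt(2)*sqrt(3*60 + 5) + 19))**3 = (1/(sqrt(2)*sqrt(180 + 5) + 19))**3 = (1/(sqrt(2)*sqrt(185) + 19))**3 = (1/(sqrt(370) + 19))**3 = (1/(19 + sqrt(370)))**3 = (19 + sqrt(370))**(-3)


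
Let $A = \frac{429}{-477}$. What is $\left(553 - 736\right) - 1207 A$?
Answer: $\frac{143504}{159} \approx 902.54$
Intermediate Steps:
$A = - \frac{143}{159}$ ($A = 429 \left(- \frac{1}{477}\right) = - \frac{143}{159} \approx -0.89937$)
$\left(553 - 736\right) - 1207 A = \left(553 - 736\right) - - \frac{172601}{159} = \left(553 - 736\right) + \frac{172601}{159} = -183 + \frac{172601}{159} = \frac{143504}{159}$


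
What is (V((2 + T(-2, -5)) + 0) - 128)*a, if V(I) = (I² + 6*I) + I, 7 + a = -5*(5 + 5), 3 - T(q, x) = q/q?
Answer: 4788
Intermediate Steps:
T(q, x) = 2 (T(q, x) = 3 - q/q = 3 - 1*1 = 3 - 1 = 2)
a = -57 (a = -7 - 5*(5 + 5) = -7 - 5*10 = -7 - 50 = -57)
V(I) = I² + 7*I
(V((2 + T(-2, -5)) + 0) - 128)*a = (((2 + 2) + 0)*(7 + ((2 + 2) + 0)) - 128)*(-57) = ((4 + 0)*(7 + (4 + 0)) - 128)*(-57) = (4*(7 + 4) - 128)*(-57) = (4*11 - 128)*(-57) = (44 - 128)*(-57) = -84*(-57) = 4788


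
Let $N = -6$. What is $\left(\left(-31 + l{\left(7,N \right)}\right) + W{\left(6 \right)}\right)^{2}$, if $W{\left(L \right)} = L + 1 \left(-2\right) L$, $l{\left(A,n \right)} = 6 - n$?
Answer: $625$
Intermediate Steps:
$W{\left(L \right)} = - L$ ($W{\left(L \right)} = L - 2 L = - L$)
$\left(\left(-31 + l{\left(7,N \right)}\right) + W{\left(6 \right)}\right)^{2} = \left(\left(-31 + \left(6 - -6\right)\right) - 6\right)^{2} = \left(\left(-31 + \left(6 + 6\right)\right) - 6\right)^{2} = \left(\left(-31 + 12\right) - 6\right)^{2} = \left(-19 - 6\right)^{2} = \left(-25\right)^{2} = 625$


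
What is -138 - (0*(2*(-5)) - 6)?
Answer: -132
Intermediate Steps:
-138 - (0*(2*(-5)) - 6) = -138 - (0*(-10) - 6) = -138 - (0 - 6) = -138 - 1*(-6) = -138 + 6 = -132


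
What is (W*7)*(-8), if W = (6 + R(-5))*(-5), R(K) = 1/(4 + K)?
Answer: 1400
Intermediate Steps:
W = -25 (W = (6 + 1/(4 - 5))*(-5) = (6 + 1/(-1))*(-5) = (6 - 1)*(-5) = 5*(-5) = -25)
(W*7)*(-8) = -25*7*(-8) = -175*(-8) = 1400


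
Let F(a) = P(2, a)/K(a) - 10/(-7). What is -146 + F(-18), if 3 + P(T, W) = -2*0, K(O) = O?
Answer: -6065/42 ≈ -144.40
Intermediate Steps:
P(T, W) = -3 (P(T, W) = -3 - 2*0 = -3 + 0 = -3)
F(a) = 10/7 - 3/a (F(a) = -3/a - 10/(-7) = -3/a - 10*(-1/7) = -3/a + 10/7 = 10/7 - 3/a)
-146 + F(-18) = -146 + (10/7 - 3/(-18)) = -146 + (10/7 - 3*(-1/18)) = -146 + (10/7 + 1/6) = -146 + 67/42 = -6065/42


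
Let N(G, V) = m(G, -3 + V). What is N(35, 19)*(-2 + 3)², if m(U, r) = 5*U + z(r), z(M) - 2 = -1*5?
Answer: 172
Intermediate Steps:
z(M) = -3 (z(M) = 2 - 1*5 = 2 - 5 = -3)
m(U, r) = -3 + 5*U (m(U, r) = 5*U - 3 = -3 + 5*U)
N(G, V) = -3 + 5*G
N(35, 19)*(-2 + 3)² = (-3 + 5*35)*(-2 + 3)² = (-3 + 175)*1² = 172*1 = 172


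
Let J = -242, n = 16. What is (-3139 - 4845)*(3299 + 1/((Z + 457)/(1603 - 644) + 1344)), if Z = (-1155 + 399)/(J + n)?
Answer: -3837552651324800/145697267 ≈ -2.6339e+7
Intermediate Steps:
Z = 378/113 (Z = (-1155 + 399)/(-242 + 16) = -756/(-226) = -756*(-1/226) = 378/113 ≈ 3.3451)
(-3139 - 4845)*(3299 + 1/((Z + 457)/(1603 - 644) + 1344)) = (-3139 - 4845)*(3299 + 1/((378/113 + 457)/(1603 - 644) + 1344)) = -7984*(3299 + 1/((52019/113)/959 + 1344)) = -7984*(3299 + 1/((52019/113)*(1/959) + 1344)) = -7984*(3299 + 1/(52019/108367 + 1344)) = -7984*(3299 + 1/(145697267/108367)) = -7984*(3299 + 108367/145697267) = -7984*480655392200/145697267 = -3837552651324800/145697267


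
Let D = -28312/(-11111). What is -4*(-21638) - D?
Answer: 961650960/11111 ≈ 86550.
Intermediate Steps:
D = 28312/11111 (D = -28312*(-1/11111) = 28312/11111 ≈ 2.5481)
-4*(-21638) - D = -4*(-21638) - 1*28312/11111 = 86552 - 28312/11111 = 961650960/11111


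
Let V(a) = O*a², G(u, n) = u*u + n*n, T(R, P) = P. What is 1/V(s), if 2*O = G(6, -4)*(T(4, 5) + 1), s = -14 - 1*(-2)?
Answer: 1/22464 ≈ 4.4516e-5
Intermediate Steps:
s = -12 (s = -14 + 2 = -12)
G(u, n) = n² + u² (G(u, n) = u² + n² = n² + u²)
O = 156 (O = (((-4)² + 6²)*(5 + 1))/2 = ((16 + 36)*6)/2 = (52*6)/2 = (½)*312 = 156)
V(a) = 156*a²
1/V(s) = 1/(156*(-12)²) = 1/(156*144) = 1/22464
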